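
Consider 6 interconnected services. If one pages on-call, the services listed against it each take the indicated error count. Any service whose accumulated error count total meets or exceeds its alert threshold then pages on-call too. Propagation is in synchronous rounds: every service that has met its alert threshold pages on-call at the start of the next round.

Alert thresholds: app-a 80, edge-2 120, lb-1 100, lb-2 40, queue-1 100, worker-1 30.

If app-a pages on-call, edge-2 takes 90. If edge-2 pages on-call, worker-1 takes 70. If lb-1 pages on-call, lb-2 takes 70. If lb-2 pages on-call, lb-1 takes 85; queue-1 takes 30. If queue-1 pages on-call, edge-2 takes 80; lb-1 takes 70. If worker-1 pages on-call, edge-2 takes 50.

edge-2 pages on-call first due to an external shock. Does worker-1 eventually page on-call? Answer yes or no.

yes

Round 1 — edge-2 pages on-call (initial).
  worker-1: +70 → 70 ≥ 30
Round 2 — worker-1 pages on-call.
No further pages.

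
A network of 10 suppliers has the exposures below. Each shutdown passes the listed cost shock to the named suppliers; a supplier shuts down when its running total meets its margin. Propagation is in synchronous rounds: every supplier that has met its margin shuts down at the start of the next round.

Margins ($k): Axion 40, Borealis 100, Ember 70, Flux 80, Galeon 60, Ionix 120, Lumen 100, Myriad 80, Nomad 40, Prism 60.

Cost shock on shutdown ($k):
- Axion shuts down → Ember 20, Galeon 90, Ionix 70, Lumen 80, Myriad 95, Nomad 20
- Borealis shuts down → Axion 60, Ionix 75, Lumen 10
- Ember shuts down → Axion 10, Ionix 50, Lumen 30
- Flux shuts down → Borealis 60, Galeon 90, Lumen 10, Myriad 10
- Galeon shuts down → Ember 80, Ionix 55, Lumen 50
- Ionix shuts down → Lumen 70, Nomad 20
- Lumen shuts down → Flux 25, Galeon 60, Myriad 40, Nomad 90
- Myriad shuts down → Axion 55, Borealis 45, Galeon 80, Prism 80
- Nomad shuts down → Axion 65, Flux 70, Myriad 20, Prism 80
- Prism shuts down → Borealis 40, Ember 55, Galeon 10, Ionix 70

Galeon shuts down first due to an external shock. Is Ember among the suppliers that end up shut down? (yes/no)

yes

Round 1 — Galeon shuts down (initial).
  Ember: +80 → 80 ≥ 70
  Ionix: +55 → 55 < 120
  Lumen: +50 → 50 < 100
Round 2 — Ember shuts down.
  Axion: +10 → 10 < 40
  Ionix: +50 → 105 < 120
  Lumen: +30 → 80 < 100
No further shutdowns.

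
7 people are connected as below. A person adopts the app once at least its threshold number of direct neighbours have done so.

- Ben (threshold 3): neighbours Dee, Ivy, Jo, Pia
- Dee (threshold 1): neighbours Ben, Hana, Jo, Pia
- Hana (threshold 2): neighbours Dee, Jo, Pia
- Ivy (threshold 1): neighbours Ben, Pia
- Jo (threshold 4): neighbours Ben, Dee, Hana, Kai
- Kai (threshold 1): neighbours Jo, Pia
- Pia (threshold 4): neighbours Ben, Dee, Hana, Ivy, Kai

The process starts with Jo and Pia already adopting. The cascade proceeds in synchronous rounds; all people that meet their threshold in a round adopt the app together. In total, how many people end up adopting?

7

Round 1 — Jo, Pia adopt the app (initial).
Round 2 — checking thresholds:
  Ben: 2 of 4 neighbours < 3, not yet.
  Dee: 2 of 4 neighbours ≥ 1, adopts the app.
  Hana: 2 of 3 neighbours ≥ 2, adopts the app.
  Ivy: 1 of 2 neighbours ≥ 1, adopts the app.
  Kai: 2 of 2 neighbours ≥ 1, adopts the app.
Round 3 — checking thresholds:
  Ben: 4 of 4 neighbours ≥ 3, adopts the app.
Round 4 — no new adoptions; cascade stops.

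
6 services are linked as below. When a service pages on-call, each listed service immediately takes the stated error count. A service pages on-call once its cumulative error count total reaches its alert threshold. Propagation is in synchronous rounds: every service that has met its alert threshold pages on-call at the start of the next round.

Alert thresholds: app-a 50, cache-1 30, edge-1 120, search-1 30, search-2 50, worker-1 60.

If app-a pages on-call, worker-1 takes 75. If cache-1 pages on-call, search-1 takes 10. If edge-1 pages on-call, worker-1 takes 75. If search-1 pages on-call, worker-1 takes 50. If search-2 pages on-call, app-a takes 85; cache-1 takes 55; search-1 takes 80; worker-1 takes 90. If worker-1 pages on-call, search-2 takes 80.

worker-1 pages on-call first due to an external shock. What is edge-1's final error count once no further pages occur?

0

Round 1 — worker-1 pages on-call (initial).
  search-2: +80 → 80 ≥ 50
Round 2 — search-2 pages on-call.
  app-a: +85 → 85 ≥ 50
  cache-1: +55 → 55 ≥ 30
  search-1: +80 → 80 ≥ 30
Round 3 — app-a, cache-1, search-1 page on-call.
No further pages.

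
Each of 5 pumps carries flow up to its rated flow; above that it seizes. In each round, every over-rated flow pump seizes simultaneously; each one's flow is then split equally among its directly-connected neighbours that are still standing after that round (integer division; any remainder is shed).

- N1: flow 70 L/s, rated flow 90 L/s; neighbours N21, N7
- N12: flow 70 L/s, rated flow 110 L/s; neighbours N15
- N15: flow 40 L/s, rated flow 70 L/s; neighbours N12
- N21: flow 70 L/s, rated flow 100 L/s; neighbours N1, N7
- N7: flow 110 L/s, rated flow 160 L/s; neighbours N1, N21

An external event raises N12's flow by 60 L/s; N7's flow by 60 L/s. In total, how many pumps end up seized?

5

Round 1 — N12 at 130 > 110; N7 at 170 > 160. N12, N7 seize.
  N12 sheds 130 L/s to N15: 130 each.
    N15: 40+130 = 170 > 70
  N7 sheds 170 L/s to N1, N21: 85 each.
    N1: 70+85 = 155 > 90
    N21: 70+85 = 155 > 100
Round 2 — N1, N15, N21 seize.
  N1 sheds 155 L/s: no online neighbours, lost.
  N15 sheds 170 L/s: no online neighbours, lost.
  N21 sheds 155 L/s: no online neighbours, lost.
No further seizures.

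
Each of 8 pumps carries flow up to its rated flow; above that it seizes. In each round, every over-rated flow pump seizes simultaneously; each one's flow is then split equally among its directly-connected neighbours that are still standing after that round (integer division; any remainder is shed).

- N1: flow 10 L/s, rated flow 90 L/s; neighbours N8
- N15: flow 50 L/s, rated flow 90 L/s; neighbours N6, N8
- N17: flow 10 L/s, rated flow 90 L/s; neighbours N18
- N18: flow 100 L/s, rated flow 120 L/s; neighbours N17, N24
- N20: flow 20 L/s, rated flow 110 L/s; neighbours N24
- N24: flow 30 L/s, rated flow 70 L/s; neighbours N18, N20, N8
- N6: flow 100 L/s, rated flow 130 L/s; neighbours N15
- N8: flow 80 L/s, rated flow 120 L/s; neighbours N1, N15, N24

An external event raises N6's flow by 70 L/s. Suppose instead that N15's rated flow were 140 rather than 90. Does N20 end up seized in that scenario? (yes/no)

no

With N15's rated flow at 140:
Round 1 — N6 at 170 > 130. N6 seizes.
  N6 sheds 170 L/s to N15: 170 each.
    N15: 50+170 = 220 > 140
Round 2 — N15 seizes.
  N15 sheds 220 L/s to N8: 220 each.
    N8: 80+220 = 300 > 120
Round 3 — N8 seizes.
  N8 sheds 300 L/s to N1, N24: 150 each.
    N1: 10+150 = 160 > 90
    N24: 30+150 = 180 > 70
Round 4 — N1, N24 seize.
  N1 sheds 160 L/s: no online neighbours, lost.
  N24 sheds 180 L/s to N18, N20: 90 each.
    N18: 100+90 = 190 > 120
    N20: 20+90 = 110 ≤ 110
Round 5 — N18 seizes.
  N18 sheds 190 L/s to N17: 190 each.
    N17: 10+190 = 200 > 90
Round 6 — N17 seizes.
  N17 sheds 200 L/s: no online neighbours, lost.
No further seizures.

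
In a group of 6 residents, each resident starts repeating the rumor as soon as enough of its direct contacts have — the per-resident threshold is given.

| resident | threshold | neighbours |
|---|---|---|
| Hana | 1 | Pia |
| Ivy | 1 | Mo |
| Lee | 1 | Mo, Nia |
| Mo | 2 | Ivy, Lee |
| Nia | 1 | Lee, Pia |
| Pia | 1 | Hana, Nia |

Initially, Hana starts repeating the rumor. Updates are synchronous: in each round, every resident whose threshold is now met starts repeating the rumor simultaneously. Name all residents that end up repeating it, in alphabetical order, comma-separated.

Round 1 — Hana starts repeating the rumor (initial).
Round 2 — checking thresholds:
  Pia: 1 of 2 neighbours ≥ 1, starts repeating the rumor.
Round 3 — checking thresholds:
  Nia: 1 of 2 neighbours ≥ 1, starts repeating the rumor.
Round 4 — checking thresholds:
  Lee: 1 of 2 neighbours ≥ 1, starts repeating the rumor.
Round 5 — no new spreads; cascade stops.

Hana, Lee, Nia, Pia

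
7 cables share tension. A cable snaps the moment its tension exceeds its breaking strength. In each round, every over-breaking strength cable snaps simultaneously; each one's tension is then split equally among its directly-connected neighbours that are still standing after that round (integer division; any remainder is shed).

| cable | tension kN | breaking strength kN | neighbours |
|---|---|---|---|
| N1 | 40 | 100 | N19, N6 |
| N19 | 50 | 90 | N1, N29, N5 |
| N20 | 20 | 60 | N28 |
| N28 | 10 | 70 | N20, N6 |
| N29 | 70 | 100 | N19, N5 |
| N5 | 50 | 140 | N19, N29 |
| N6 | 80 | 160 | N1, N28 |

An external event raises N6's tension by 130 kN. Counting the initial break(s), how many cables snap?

7

Round 1 — N6 at 210 > 160. N6 snaps.
  N6 sheds 210 kN to N1, N28: 105 each.
    N1: 40+105 = 145 > 100
    N28: 10+105 = 115 > 70
Round 2 — N1, N28 snap.
  N1 sheds 145 kN to N19: 145 each.
    N19: 50+145 = 195 > 90
  N28 sheds 115 kN to N20: 115 each.
    N20: 20+115 = 135 > 60
Round 3 — N19, N20 snap.
  N19 sheds 195 kN to N29, N5: 97 each (1 lost).
    N29: 70+97 = 167 > 100
    N5: 50+97 = 147 > 140
  N20 sheds 135 kN: no online neighbours, lost.
Round 4 — N29, N5 snap.
  N29 sheds 167 kN: no online neighbours, lost.
  N5 sheds 147 kN: no online neighbours, lost.
No further breaks.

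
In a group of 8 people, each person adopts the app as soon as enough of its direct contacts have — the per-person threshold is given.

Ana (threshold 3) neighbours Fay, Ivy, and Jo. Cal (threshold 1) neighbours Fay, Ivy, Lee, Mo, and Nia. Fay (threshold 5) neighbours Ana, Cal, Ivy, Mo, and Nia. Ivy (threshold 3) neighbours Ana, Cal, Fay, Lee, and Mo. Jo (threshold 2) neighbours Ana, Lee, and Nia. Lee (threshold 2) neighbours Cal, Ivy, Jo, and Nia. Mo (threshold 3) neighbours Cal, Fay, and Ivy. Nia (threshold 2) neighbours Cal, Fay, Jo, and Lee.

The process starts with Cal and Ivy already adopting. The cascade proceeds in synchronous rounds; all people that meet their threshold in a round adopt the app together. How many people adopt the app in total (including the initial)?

Round 1 — Cal, Ivy adopt the app (initial).
Round 2 — checking thresholds:
  Ana: 1 of 3 neighbours < 3, not yet.
  Fay: 2 of 5 neighbours < 5, not yet.
  Lee: 2 of 4 neighbours ≥ 2, adopts the app.
  Mo: 2 of 3 neighbours < 3, not yet.
  Nia: 1 of 4 neighbours < 2, not yet.
Round 3 — checking thresholds:
  Ana: 1 of 3 neighbours < 3, not yet.
  Fay: 2 of 5 neighbours < 5, not yet.
  Jo: 1 of 3 neighbours < 2, not yet.
  Mo: 2 of 3 neighbours < 3, not yet.
  Nia: 2 of 4 neighbours ≥ 2, adopts the app.
Round 4 — checking thresholds:
  Ana: 1 of 3 neighbours < 3, not yet.
  Fay: 3 of 5 neighbours < 5, not yet.
  Jo: 2 of 3 neighbours ≥ 2, adopts the app.
  Mo: 2 of 3 neighbours < 3, not yet.
Round 5 — no new adoptions; cascade stops.

5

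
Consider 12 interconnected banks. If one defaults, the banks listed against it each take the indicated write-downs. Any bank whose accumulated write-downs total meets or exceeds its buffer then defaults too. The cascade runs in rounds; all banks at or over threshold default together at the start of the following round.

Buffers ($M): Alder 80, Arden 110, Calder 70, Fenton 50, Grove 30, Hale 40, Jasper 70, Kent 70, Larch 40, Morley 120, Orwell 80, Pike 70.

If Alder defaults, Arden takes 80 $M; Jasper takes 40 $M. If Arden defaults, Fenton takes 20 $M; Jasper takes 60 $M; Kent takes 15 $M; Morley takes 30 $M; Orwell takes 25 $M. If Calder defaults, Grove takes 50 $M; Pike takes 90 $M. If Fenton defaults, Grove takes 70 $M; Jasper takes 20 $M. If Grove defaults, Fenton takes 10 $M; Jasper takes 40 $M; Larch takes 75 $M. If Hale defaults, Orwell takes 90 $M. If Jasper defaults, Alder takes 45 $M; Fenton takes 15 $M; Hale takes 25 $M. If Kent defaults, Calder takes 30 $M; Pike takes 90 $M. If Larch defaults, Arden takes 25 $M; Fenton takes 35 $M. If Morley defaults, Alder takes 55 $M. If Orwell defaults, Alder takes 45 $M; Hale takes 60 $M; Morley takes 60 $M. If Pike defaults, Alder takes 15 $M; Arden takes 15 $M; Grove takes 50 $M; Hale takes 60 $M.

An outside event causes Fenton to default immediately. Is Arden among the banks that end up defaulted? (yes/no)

Round 1 — Fenton defaults (initial).
  Grove: +70 → 70 ≥ 30
  Jasper: +20 → 20 < 70
Round 2 — Grove defaults.
  Jasper: +40 → 60 < 70
  Larch: +75 → 75 ≥ 40
Round 3 — Larch defaults.
  Arden: +25 → 25 < 110
No further defaults.

no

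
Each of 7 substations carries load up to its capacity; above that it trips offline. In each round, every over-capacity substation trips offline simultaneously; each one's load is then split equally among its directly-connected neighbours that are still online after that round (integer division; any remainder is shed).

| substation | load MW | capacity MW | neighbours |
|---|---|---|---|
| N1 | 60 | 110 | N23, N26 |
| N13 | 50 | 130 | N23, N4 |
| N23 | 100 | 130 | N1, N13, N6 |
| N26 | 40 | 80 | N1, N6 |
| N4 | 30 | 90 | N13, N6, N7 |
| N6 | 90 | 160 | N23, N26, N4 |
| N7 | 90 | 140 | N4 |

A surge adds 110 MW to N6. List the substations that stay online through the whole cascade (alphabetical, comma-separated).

Round 1 — N6 at 200 > 160. N6 trips offline.
  N6 sheds 200 MW to N23, N26, N4: 66 each (2 lost).
    N23: 100+66 = 166 > 130
    N26: 40+66 = 106 > 80
    N4: 30+66 = 96 > 90
Round 2 — N23, N26, N4 trip offline.
  N23 sheds 166 MW to N1, N13: 83 each.
    N1: 60+83 = 143 > 110
    N13: 50+83 = 133 > 130
  N26 sheds 106 MW to N1: 106 each.
    N1: 143+106 = 249 > 110
  N4 sheds 96 MW to N13, N7: 48 each.
    N13: 133+48 = 181 > 130
    N7: 90+48 = 138 ≤ 140
Round 3 — N1, N13 trip offline.
  N1 sheds 249 MW: no online neighbours, lost.
  N13 sheds 181 MW: no online neighbours, lost.
No further trips.

N7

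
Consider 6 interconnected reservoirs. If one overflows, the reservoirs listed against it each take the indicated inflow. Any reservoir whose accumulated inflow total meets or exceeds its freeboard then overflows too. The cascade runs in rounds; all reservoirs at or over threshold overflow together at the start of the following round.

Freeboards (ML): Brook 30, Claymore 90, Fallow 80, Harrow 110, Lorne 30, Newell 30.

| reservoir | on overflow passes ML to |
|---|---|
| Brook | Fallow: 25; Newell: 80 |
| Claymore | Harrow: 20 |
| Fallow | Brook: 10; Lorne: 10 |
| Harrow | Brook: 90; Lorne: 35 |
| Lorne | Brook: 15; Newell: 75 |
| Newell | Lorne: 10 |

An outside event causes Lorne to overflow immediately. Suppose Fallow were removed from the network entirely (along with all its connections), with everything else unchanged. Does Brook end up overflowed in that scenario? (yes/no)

With Fallow removed:
Round 1 — Lorne overflows (initial).
  Brook: +15 → 15 < 30
  Newell: +75 → 75 ≥ 30
Round 2 — Newell overflows.
No further overflows.

no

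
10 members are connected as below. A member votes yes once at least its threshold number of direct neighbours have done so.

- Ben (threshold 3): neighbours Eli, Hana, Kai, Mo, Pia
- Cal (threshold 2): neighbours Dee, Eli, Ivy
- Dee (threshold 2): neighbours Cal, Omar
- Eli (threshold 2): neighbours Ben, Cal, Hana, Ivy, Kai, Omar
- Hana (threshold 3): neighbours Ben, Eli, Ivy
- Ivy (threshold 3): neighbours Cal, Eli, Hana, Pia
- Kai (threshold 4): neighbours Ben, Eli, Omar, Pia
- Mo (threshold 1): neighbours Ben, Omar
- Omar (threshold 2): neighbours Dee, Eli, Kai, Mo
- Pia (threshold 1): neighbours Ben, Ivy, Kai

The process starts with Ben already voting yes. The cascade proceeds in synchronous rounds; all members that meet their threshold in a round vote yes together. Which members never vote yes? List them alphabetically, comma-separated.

Cal, Dee, Eli, Hana, Ivy, Kai, Omar

Round 1 — Ben votes yes (initial).
Round 2 — checking thresholds:
  Eli: 1 of 6 neighbours < 2, holds.
  Hana: 1 of 3 neighbours < 3, holds.
  Kai: 1 of 4 neighbours < 4, holds.
  Mo: 1 of 2 neighbours ≥ 1, votes yes.
  Pia: 1 of 3 neighbours ≥ 1, votes yes.
Round 3 — no new yes votes; cascade stops.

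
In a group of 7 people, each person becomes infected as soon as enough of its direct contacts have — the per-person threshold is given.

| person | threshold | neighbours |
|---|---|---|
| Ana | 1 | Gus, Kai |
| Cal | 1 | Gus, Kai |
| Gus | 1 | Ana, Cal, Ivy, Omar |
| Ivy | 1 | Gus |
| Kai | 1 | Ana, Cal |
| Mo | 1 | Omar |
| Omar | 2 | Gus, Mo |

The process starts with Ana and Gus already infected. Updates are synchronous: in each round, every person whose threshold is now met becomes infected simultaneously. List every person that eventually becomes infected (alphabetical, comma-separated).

Round 1 — Ana, Gus become infected (initial).
Round 2 — checking thresholds:
  Cal: 1 of 2 neighbours ≥ 1, becomes infected.
  Ivy: 1 of 1 neighbours ≥ 1, becomes infected.
  Kai: 1 of 2 neighbours ≥ 1, becomes infected.
  Omar: 1 of 2 neighbours < 2, not yet.
Round 3 — no new infections; cascade stops.

Ana, Cal, Gus, Ivy, Kai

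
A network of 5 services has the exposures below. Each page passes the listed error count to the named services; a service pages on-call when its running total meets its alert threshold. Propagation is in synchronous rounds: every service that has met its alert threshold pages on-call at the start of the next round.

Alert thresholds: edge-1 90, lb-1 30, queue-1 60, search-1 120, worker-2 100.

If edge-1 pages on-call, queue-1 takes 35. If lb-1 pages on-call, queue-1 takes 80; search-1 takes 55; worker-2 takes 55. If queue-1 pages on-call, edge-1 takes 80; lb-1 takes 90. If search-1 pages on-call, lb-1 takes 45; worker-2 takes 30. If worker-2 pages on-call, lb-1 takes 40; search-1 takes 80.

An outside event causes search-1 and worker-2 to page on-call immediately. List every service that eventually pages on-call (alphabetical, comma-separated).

lb-1, queue-1, search-1, worker-2

Round 1 — search-1, worker-2 page on-call (initial).
  lb-1: +45+40 → 85 ≥ 30
Round 2 — lb-1 pages on-call.
  queue-1: +80 → 80 ≥ 60
Round 3 — queue-1 pages on-call.
  edge-1: +80 → 80 < 90
No further pages.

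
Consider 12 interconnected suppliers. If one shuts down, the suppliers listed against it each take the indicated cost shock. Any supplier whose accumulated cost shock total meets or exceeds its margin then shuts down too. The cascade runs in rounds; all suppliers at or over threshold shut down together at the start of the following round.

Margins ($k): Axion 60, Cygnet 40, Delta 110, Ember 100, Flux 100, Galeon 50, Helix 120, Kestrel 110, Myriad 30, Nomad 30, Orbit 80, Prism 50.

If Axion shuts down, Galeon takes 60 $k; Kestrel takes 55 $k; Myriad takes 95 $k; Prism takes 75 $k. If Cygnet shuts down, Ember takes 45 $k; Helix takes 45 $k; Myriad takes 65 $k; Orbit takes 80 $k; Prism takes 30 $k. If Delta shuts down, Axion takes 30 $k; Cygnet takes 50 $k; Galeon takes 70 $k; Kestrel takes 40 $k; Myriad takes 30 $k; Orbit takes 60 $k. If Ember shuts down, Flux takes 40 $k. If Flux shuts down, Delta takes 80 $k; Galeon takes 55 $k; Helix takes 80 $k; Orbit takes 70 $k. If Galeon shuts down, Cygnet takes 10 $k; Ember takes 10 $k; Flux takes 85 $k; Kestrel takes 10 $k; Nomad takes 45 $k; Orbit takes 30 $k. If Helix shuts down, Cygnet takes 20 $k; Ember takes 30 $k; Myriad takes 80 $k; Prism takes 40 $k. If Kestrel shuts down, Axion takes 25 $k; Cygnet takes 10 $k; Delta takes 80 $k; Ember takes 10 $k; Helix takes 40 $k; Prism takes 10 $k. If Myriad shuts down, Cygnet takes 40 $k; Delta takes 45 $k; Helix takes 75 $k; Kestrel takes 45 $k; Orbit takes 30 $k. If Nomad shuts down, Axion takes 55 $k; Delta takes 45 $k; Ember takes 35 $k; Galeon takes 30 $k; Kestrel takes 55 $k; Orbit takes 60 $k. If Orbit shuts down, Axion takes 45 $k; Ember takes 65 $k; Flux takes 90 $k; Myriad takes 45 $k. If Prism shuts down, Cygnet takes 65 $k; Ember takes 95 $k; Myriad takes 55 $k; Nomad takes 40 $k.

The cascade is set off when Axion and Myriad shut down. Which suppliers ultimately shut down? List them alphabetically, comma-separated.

Axion, Cygnet, Delta, Ember, Flux, Galeon, Helix, Kestrel, Myriad, Nomad, Orbit, Prism

Round 1 — Axion, Myriad shut down (initial).
  Cygnet: +40 → 40 ≥ 40
  Delta: +45 → 45 < 110
  Galeon: +60 → 60 ≥ 50
  Helix: +75 → 75 < 120
  Kestrel: +55+45 → 100 < 110
  Orbit: +30 → 30 < 80
  Prism: +75 → 75 ≥ 50
Round 2 — Cygnet, Galeon, Prism shut down.
  Ember: +45+10+95 → 150 ≥ 100
  Flux: +85 → 85 < 100
  Helix: +45 → 120 ≥ 120
  Kestrel: +10 → 110 ≥ 110
  Nomad: +45+40 → 85 ≥ 30
  Orbit: +80+30 → 140 ≥ 80
Round 3 — Ember, Helix, Kestrel, Nomad, Orbit shut down.
  Delta: +80+45 → 170 ≥ 110
  Flux: +40+90 → 215 ≥ 100
Round 4 — Delta, Flux shut down.
No further shutdowns.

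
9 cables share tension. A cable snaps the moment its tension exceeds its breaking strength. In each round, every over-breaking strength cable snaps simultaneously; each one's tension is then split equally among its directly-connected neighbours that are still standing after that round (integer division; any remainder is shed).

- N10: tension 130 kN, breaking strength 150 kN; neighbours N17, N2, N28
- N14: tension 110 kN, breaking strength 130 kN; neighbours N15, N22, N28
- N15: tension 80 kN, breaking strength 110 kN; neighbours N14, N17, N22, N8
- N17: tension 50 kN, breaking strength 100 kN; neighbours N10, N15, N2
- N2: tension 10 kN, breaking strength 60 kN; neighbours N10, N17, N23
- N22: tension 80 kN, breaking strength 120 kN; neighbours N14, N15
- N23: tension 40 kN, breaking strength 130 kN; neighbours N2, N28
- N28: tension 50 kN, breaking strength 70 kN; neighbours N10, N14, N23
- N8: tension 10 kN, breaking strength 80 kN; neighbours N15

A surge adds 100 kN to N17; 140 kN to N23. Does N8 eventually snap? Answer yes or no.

Round 1 — N17 at 150 > 100; N23 at 180 > 130. N17, N23 snap.
  N17 sheds 150 kN to N10, N15, N2: 50 each.
    N10: 130+50 = 180 > 150
    N15: 80+50 = 130 > 110
    N2: 10+50 = 60 ≤ 60
  N23 sheds 180 kN to N2, N28: 90 each.
    N2: 60+90 = 150 > 60
    N28: 50+90 = 140 > 70
Round 2 — N10, N15, N2, N28 snap.
  N10 sheds 180 kN: no online neighbours, lost.
  N15 sheds 130 kN to N14, N22, N8: 43 each (1 lost).
    N14: 110+43 = 153 > 130
    N22: 80+43 = 123 > 120
    N8: 10+43 = 53 ≤ 80
  N2 sheds 150 kN: no online neighbours, lost.
  N28 sheds 140 kN to N14: 140 each.
    N14: 153+140 = 293 > 130
Round 3 — N14, N22 snap.
  N14 sheds 293 kN: no online neighbours, lost.
  N22 sheds 123 kN: no online neighbours, lost.
No further breaks.

no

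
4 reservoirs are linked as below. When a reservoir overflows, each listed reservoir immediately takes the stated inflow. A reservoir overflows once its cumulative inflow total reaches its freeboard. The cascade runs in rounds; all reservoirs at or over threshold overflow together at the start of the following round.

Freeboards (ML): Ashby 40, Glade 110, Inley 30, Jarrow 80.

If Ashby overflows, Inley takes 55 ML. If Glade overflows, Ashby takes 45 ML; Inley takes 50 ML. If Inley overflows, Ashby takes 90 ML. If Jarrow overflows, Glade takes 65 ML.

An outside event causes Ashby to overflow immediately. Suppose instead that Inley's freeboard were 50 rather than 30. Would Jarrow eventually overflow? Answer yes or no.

no

With Inley's freeboard at 50:
Round 1 — Ashby overflows (initial).
  Inley: +55 → 55 ≥ 50
Round 2 — Inley overflows.
No further overflows.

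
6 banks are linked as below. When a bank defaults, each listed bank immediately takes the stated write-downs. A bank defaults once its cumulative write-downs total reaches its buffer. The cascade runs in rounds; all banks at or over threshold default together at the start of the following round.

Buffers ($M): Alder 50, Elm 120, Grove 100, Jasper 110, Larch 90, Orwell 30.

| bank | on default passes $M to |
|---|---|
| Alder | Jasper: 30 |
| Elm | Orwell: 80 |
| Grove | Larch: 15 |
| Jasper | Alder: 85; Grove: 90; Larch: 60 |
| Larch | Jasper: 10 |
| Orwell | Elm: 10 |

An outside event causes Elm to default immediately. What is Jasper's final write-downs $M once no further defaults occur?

Round 1 — Elm defaults (initial).
  Orwell: +80 → 80 ≥ 30
Round 2 — Orwell defaults.
No further defaults.

0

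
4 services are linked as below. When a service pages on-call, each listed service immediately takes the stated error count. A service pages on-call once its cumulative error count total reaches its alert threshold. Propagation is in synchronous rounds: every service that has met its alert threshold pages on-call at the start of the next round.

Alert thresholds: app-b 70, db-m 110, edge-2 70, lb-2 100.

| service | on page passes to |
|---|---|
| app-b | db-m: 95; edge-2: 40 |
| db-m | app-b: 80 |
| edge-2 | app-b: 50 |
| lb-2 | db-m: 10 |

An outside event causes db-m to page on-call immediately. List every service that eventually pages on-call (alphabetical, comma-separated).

Round 1 — db-m pages on-call (initial).
  app-b: +80 → 80 ≥ 70
Round 2 — app-b pages on-call.
  edge-2: +40 → 40 < 70
No further pages.

app-b, db-m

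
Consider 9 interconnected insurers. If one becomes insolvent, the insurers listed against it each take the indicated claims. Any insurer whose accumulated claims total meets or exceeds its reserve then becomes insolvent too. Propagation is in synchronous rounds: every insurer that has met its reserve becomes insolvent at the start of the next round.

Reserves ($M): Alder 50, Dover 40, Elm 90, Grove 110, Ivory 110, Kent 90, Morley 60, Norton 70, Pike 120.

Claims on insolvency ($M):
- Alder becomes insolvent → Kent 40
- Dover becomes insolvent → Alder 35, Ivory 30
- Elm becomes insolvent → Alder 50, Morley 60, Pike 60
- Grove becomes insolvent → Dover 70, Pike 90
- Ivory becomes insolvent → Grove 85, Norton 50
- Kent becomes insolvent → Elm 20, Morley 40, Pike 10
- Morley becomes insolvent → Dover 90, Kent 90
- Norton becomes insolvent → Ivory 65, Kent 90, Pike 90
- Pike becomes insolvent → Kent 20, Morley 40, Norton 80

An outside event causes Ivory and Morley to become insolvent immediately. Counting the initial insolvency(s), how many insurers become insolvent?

4

Round 1 — Ivory, Morley become insolvent (initial).
  Dover: +90 → 90 ≥ 40
  Grove: +85 → 85 < 110
  Kent: +90 → 90 ≥ 90
  Norton: +50 → 50 < 70
Round 2 — Dover, Kent become insolvent.
  Alder: +35 → 35 < 50
  Elm: +20 → 20 < 90
  Pike: +10 → 10 < 120
No further insolvencies.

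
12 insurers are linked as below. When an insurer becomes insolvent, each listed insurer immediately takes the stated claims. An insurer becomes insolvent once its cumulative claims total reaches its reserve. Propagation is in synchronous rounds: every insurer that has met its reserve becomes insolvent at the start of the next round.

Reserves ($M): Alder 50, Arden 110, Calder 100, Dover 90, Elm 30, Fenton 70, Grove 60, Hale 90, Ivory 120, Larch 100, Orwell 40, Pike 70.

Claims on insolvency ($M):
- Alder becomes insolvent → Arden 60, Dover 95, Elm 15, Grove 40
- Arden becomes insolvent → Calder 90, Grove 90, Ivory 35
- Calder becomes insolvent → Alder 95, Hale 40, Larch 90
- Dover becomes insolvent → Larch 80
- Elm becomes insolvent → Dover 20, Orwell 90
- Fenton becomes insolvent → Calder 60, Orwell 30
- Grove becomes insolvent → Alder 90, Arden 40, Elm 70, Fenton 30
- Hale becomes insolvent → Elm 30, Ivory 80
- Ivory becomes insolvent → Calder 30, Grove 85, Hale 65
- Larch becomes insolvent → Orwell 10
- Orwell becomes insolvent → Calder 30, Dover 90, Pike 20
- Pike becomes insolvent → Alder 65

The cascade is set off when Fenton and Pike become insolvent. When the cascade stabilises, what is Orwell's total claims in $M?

30

Round 1 — Fenton, Pike become insolvent (initial).
  Alder: +65 → 65 ≥ 50
  Calder: +60 → 60 < 100
  Orwell: +30 → 30 < 40
Round 2 — Alder becomes insolvent.
  Arden: +60 → 60 < 110
  Dover: +95 → 95 ≥ 90
  Elm: +15 → 15 < 30
  Grove: +40 → 40 < 60
Round 3 — Dover becomes insolvent.
  Larch: +80 → 80 < 100
No further insolvencies.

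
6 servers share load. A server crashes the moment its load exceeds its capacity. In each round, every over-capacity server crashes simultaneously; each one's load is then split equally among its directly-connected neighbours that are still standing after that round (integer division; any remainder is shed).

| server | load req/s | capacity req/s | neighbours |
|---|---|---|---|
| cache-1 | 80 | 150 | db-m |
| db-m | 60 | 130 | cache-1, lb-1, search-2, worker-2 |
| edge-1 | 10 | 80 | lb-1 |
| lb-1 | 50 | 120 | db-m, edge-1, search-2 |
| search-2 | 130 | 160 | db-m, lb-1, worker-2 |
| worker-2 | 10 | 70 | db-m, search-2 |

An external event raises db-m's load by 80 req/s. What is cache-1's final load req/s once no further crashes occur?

115

Round 1 — db-m at 140 > 130. db-m crashes.
  db-m sheds 140 req/s to cache-1, lb-1, search-2, worker-2: 35 each.
    cache-1: 80+35 = 115 ≤ 150
    lb-1: 50+35 = 85 ≤ 120
    search-2: 130+35 = 165 > 160
    worker-2: 10+35 = 45 ≤ 70
Round 2 — search-2 crashes.
  search-2 sheds 165 req/s to lb-1, worker-2: 82 each (1 lost).
    lb-1: 85+82 = 167 > 120
    worker-2: 45+82 = 127 > 70
Round 3 — lb-1, worker-2 crash.
  lb-1 sheds 167 req/s to edge-1: 167 each.
    edge-1: 10+167 = 177 > 80
  worker-2 sheds 127 req/s: no online neighbours, lost.
Round 4 — edge-1 crashes.
  edge-1 sheds 177 req/s: no online neighbours, lost.
No further crashes.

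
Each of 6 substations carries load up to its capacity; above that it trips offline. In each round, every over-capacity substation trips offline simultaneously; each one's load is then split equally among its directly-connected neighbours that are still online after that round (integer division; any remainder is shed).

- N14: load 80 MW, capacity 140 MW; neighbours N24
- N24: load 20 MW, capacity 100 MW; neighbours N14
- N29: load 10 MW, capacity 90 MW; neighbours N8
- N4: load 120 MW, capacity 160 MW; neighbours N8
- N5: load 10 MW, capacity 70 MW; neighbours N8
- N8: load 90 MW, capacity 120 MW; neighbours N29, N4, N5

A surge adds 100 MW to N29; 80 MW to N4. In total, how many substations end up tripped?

4

Round 1 — N29 at 110 > 90; N4 at 200 > 160. N29, N4 trip offline.
  N29 sheds 110 MW to N8: 110 each.
    N8: 90+110 = 200 > 120
  N4 sheds 200 MW to N8: 200 each.
    N8: 200+200 = 400 > 120
Round 2 — N8 trips offline.
  N8 sheds 400 MW to N5: 400 each.
    N5: 10+400 = 410 > 70
Round 3 — N5 trips offline.
  N5 sheds 410 MW: no online neighbours, lost.
No further trips.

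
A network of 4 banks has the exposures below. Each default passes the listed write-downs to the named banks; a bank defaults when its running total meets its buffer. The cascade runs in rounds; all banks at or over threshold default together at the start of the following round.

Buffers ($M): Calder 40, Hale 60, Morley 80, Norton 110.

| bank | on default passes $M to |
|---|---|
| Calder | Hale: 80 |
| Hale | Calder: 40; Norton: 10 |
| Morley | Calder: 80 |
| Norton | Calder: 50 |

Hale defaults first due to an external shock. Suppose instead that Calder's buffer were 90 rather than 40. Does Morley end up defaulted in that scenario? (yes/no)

With Calder's buffer at 90:
Round 1 — Hale defaults (initial).
  Calder: +40 → 40 < 90
  Norton: +10 → 10 < 110
No further defaults.

no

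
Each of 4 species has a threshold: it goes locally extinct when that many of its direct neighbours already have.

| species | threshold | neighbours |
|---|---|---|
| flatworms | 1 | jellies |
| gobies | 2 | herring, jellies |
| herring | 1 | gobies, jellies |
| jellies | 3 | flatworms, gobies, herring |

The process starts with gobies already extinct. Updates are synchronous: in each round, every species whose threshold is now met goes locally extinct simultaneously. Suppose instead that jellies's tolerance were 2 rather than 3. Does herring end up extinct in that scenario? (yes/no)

yes

With jellies's tolerance at 2:
Round 1 — gobies goes locally extinct (initial).
Round 2 — checking thresholds:
  herring: 1 of 2 neighbours ≥ 1, goes locally extinct.
  jellies: 1 of 3 neighbours < 2, holds.
Round 3 — checking thresholds:
  jellies: 2 of 3 neighbours ≥ 2, goes locally extinct.
Round 4 — checking thresholds:
  flatworms: 1 of 1 neighbours ≥ 1, goes locally extinct.
Round 5 — no new extinctions; cascade stops.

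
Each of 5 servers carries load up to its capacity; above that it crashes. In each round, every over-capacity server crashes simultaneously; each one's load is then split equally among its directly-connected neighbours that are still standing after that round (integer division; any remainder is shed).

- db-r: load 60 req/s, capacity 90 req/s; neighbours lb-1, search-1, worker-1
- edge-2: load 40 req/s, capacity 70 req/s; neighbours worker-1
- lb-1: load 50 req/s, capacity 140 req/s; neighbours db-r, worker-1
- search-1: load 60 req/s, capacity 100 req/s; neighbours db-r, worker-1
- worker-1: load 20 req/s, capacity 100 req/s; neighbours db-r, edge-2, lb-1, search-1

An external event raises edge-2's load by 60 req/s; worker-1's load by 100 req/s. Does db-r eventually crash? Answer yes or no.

yes

Round 1 — edge-2 at 100 > 70; worker-1 at 120 > 100. edge-2, worker-1 crash.
  edge-2 sheds 100 req/s: no online neighbours, lost.
  worker-1 sheds 120 req/s to db-r, lb-1, search-1: 40 each.
    db-r: 60+40 = 100 > 90
    lb-1: 50+40 = 90 ≤ 140
    search-1: 60+40 = 100 ≤ 100
Round 2 — db-r crashes.
  db-r sheds 100 req/s to lb-1, search-1: 50 each.
    lb-1: 90+50 = 140 ≤ 140
    search-1: 100+50 = 150 > 100
Round 3 — search-1 crashes.
  search-1 sheds 150 req/s: no online neighbours, lost.
No further crashes.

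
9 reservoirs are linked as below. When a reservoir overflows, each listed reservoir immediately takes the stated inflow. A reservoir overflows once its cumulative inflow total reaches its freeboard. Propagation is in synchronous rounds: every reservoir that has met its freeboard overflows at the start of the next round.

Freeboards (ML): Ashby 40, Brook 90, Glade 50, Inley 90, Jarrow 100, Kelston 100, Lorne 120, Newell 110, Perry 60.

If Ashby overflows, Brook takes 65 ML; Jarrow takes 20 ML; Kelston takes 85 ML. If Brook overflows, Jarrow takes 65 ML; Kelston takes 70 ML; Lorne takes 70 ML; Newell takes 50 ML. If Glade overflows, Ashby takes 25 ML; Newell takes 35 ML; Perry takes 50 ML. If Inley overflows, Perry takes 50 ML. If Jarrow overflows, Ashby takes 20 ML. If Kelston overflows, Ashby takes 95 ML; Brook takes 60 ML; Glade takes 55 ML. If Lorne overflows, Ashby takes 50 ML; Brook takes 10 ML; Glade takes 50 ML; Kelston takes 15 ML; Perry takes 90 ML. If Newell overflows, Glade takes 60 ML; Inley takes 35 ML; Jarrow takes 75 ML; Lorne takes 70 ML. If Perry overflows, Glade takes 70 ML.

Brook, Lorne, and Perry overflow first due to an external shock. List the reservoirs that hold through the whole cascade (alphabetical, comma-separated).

Inley, Jarrow, Newell

Round 1 — Brook, Lorne, Perry overflow (initial).
  Ashby: +50 → 50 ≥ 40
  Glade: +50+70 → 120 ≥ 50
  Jarrow: +65 → 65 < 100
  Kelston: +70+15 → 85 < 100
  Newell: +50 → 50 < 110
Round 2 — Ashby, Glade overflow.
  Jarrow: +20 → 85 < 100
  Kelston: +85 → 170 ≥ 100
  Newell: +35 → 85 < 110
Round 3 — Kelston overflows.
No further overflows.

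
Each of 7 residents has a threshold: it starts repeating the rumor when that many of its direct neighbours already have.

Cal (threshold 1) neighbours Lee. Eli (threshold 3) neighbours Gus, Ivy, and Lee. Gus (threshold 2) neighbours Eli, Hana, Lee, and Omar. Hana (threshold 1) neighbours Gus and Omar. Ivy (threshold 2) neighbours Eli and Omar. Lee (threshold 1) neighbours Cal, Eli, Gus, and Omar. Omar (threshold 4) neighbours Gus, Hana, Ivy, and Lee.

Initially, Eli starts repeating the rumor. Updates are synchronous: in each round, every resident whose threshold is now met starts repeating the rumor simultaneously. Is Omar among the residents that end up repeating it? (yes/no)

Round 1 — Eli starts repeating the rumor (initial).
Round 2 — checking thresholds:
  Gus: 1 of 4 neighbours < 2, not yet.
  Ivy: 1 of 2 neighbours < 2, not yet.
  Lee: 1 of 4 neighbours ≥ 1, starts repeating the rumor.
Round 3 — checking thresholds:
  Cal: 1 of 1 neighbours ≥ 1, starts repeating the rumor.
  Gus: 2 of 4 neighbours ≥ 2, starts repeating the rumor.
  Ivy: 1 of 2 neighbours < 2, not yet.
  Omar: 1 of 4 neighbours < 4, not yet.
Round 4 — checking thresholds:
  Hana: 1 of 2 neighbours ≥ 1, starts repeating the rumor.
  Ivy: 1 of 2 neighbours < 2, not yet.
  Omar: 2 of 4 neighbours < 4, not yet.
Round 5 — no new spreads; cascade stops.

no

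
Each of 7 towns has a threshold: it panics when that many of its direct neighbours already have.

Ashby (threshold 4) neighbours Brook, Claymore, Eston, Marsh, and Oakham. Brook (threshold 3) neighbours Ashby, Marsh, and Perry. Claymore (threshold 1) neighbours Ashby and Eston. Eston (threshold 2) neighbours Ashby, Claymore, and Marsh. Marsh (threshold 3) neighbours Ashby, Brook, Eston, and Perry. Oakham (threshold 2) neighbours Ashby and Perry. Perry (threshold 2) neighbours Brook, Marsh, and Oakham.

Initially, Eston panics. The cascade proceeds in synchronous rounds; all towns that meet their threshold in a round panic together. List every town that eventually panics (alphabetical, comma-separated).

Round 1 — Eston panics (initial).
Round 2 — checking thresholds:
  Ashby: 1 of 5 neighbours < 4, holds.
  Claymore: 1 of 2 neighbours ≥ 1, panics.
  Marsh: 1 of 4 neighbours < 3, holds.
Round 3 — no new panics; cascade stops.

Claymore, Eston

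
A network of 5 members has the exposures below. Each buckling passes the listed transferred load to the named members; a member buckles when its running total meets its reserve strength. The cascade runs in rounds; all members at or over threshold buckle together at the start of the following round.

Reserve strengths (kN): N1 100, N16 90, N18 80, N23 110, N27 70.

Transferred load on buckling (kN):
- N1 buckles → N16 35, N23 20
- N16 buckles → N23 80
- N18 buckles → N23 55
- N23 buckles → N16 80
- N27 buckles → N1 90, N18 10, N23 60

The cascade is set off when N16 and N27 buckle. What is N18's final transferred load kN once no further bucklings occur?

10

Round 1 — N16, N27 buckle (initial).
  N1: +90 → 90 < 100
  N18: +10 → 10 < 80
  N23: +80+60 → 140 ≥ 110
Round 2 — N23 buckles.
No further bucklings.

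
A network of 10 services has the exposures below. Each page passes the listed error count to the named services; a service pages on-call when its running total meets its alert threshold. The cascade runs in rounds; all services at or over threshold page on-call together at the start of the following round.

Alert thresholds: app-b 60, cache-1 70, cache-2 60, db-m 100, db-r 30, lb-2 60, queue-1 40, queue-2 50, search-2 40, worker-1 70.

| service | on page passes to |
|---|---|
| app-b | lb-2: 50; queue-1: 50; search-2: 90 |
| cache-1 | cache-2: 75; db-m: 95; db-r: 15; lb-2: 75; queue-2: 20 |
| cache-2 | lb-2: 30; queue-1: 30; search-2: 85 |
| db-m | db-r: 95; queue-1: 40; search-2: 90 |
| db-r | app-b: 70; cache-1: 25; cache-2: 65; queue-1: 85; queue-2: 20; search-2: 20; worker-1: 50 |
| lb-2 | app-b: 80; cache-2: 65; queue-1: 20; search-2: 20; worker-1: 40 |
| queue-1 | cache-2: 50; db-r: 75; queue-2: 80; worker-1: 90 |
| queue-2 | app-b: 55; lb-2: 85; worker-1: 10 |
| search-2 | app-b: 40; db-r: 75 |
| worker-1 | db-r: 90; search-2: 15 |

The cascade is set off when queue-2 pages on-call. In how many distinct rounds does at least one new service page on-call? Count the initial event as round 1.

5

Round 1 — queue-2 pages on-call (initial).
  app-b: +55 → 55 < 60
  lb-2: +85 → 85 ≥ 60
  worker-1: +10 → 10 < 70
Round 2 — lb-2 pages on-call.
  app-b: +80 → 135 ≥ 60
  cache-2: +65 → 65 ≥ 60
  queue-1: +20 → 20 < 40
  search-2: +20 → 20 < 40
  worker-1: +40 → 50 < 70
Round 3 — app-b, cache-2 page on-call.
  queue-1: +50+30 → 100 ≥ 40
  search-2: +90+85 → 195 ≥ 40
Round 4 — queue-1, search-2 page on-call.
  db-r: +75+75 → 150 ≥ 30
  worker-1: +90 → 140 ≥ 70
Round 5 — db-r, worker-1 page on-call.
  cache-1: +25 → 25 < 70
No further pages.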